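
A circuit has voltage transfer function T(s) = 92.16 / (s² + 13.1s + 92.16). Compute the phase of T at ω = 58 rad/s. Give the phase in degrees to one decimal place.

∠[(j58)² + 13.1(j58) + 92.16] = ∠[-3271.8 + j759.8] = 166.93°
∠T(j58) = −166.93° = -166.93°

-166.9 deg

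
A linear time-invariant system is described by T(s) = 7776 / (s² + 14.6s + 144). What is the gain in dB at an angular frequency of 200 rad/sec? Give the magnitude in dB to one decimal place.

|(j200)² + 14.6(j200) + 144| = |-39856 + j2920| = 3.996e+04
|T(j200)| = 7776 / 3.996e+04 = 0.19458
20 log₁₀(0.19458) = -14.22 dB

-14.2 dB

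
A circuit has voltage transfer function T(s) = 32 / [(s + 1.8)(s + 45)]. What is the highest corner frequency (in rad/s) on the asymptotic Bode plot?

Break frequencies occur at each pole and zero magnitude: 1.8 rad/s, 45 rad/s.
The highest is 45 rad/s.

45 rad/s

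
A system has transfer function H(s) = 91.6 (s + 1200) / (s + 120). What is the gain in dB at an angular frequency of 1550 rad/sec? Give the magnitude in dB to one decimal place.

|j1550 + 1200| = √(1550² + 1200²) = 1960
|j1550 + 120| = √(1550² + 120²) = 1555
|H(j1550)| = 91.6 × 1960 / 1555 = 115.5
20 log₁₀(115.5) = 41.25 dB

41.3 dB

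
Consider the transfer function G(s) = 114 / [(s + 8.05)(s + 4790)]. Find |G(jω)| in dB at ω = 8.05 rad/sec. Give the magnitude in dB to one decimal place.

-53.6 dB

|j8.05 + 8.05| = √(8.05² + 8.05²) = 11.38
|j8.05 + 4790| = √(8.05² + 4790²) = 4790
|G(j8.05)| = 114 / (11.38 × 4790) = 0.0020905
20 log₁₀(0.0020905) = -53.59 dB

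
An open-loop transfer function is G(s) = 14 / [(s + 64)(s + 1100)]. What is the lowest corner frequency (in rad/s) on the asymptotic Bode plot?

Break frequencies occur at each pole and zero magnitude: 64 rad/s, 1100 rad/s.
The lowest is 64 rad/s.

64 rad/s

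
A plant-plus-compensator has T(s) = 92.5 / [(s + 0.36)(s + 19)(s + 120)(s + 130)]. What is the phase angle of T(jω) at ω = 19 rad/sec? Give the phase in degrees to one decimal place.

∠(j19 + 0.36) = arctan(19/0.36) = 88.91°
∠(j19 + 19) = arctan(19/19) = 45.00°
∠(j19 + 120) = arctan(19/120) = 9.00°
∠(j19 + 130) = arctan(19/130) = 8.32°
∠T(j19) = − (88.91° + 45.00° + 9.00° + 8.32°) = -151.23°

-151.2°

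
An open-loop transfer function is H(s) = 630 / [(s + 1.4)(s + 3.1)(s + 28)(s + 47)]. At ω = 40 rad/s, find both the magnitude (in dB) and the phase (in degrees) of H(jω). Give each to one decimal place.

|j40 + 1.4| = √(40² + 1.4²) = 40.02
|j40 + 3.1| = √(40² + 3.1²) = 40.12
|j40 + 28| = √(40² + 28²) = 48.83
|j40 + 47| = √(40² + 47²) = 61.72
|H(j40)| = 630 / (40.02 × 40.12 × 48.83 × 61.72) = 0.0001302
20 log₁₀(0.0001302) = -77.71 dB
∠(j40 + 1.4) = arctan(40/1.4) = 88.00°
∠(j40 + 3.1) = arctan(40/3.1) = 85.57°
∠(j40 + 28) = arctan(40/28) = 55.01°
∠(j40 + 47) = arctan(40/47) = 40.40°
∠H(j40) = − (88.00° + 85.57° + 55.01° + 40.40°) = -268.97°

|H| = -77.7 dB, ∠H = -269.0°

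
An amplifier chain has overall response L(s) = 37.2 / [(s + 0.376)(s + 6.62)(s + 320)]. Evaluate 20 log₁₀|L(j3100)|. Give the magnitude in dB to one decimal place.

-178.1 dB

|j3100 + 0.376| = √(3100² + 0.376²) = 3100
|j3100 + 6.62| = √(3100² + 6.62²) = 3100
|j3100 + 320| = √(3100² + 320²) = 3116
|L(j3100)| = 37.2 / (3100 × 3100 × 3116) = 1.2421e-09
20 log₁₀(1.2421e-09) = -178.12 dB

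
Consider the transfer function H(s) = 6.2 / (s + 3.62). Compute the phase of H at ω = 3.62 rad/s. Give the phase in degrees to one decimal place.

∠(j3.62 + 3.62) = arctan(3.62/3.62) = 45.00°
∠H(j3.62) = −45.00° = -45.00°

-45.0°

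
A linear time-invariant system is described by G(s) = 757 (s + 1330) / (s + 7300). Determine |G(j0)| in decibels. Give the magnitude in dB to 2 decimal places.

G(0) = 757 × 1330 / 7300 = 137.92
20 log₁₀(137.92) = 42.792 dB

42.79 dB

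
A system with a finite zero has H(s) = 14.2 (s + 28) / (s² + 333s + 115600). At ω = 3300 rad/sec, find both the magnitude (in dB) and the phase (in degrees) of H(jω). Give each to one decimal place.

|H| = -47.3 dB, ∠H = -84.7 deg

|j3300 + 28| = √(3300² + 28²) = 3300
|(j3300)² + 333(j3300) + 115600| = |-1.0774e+07 + j1.0989e+06| = 1.083e+07
|H(j3300)| = 14.2 × 3300 / 1.083e+07 = 0.0043269
20 log₁₀(0.0043269) = -47.28 dB
∠(j3300 + 28) = arctan(3300/28) = 89.51°
∠[(j3300)² + 333(j3300) + 115600] = ∠[-1.0774e+07 + j1.0989e+06] = 174.18°
∠H(j3300) = 89.51° − 174.18° = -84.66°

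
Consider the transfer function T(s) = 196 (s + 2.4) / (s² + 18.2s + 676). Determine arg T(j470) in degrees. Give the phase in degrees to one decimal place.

∠(j470 + 2.4) = arctan(470/2.4) = 89.71°
∠[(j470)² + 18.2(j470) + 676] = ∠[-2.2022e+05 + j8554] = 177.78°
∠T(j470) = 89.71° − 177.78° = -88.07°

-88.1°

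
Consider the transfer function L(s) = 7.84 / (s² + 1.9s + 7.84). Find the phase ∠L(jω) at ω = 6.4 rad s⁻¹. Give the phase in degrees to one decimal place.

∠[(j6.4)² + 1.9(j6.4) + 7.84] = ∠[-33.12 + j12.16] = 159.84°
∠L(j6.4) = −159.84° = -159.84°

-159.8 deg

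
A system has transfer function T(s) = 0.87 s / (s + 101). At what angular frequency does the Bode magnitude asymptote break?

101 rad s⁻¹

The single real pole at s = −101 gives a corner at ω = 101 rad s⁻¹.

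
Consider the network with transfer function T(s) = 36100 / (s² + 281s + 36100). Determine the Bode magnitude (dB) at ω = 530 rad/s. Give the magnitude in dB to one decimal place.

|(j530)² + 281(j530) + 36100| = |-2.448e+05 + j1.4893e+05| = 2.865e+05
|T(j530)| = 36100 / 2.865e+05 = 0.12598
20 log₁₀(0.12598) = -17.99 dB

-18.0 dB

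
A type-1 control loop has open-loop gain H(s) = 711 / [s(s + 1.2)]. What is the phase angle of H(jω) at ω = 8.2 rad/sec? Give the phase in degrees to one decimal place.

-171.7°

∠(j8.2 + 1.2) = arctan(8.2/1.2) = 81.67°
∠(j8.2) = 90.00°
∠H(j8.2) = − (81.67° + 90.00°) = -171.67°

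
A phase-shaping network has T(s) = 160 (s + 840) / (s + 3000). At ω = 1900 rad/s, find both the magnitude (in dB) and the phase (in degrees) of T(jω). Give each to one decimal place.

|j1900 + 840| = √(1900² + 840²) = 2077
|j1900 + 3000| = √(1900² + 3000²) = 3551
|T(j1900)| = 160 × 2077 / 3551 = 93.602
20 log₁₀(93.602) = 39.43 dB
∠(j1900 + 840) = arctan(1900/840) = 66.15°
∠(j1900 + 3000) = arctan(1900/3000) = 32.35°
∠T(j1900) = 66.15° − 32.35° = 33.80°

|T| = 39.4 dB, ∠T = 33.8°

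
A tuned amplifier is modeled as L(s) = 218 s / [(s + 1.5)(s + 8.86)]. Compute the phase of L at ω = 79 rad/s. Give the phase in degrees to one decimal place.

-82.5°

∠(j79) = 90.00°
∠(j79 + 1.5) = arctan(79/1.5) = 88.91°
∠(j79 + 8.86) = arctan(79/8.86) = 83.60°
∠L(j79) = 90.00° − (88.91° + 83.60°) = -82.51°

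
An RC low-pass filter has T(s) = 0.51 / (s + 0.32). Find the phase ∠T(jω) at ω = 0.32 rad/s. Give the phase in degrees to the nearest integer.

-45°

∠(j0.32 + 0.32) = arctan(0.32/0.32) = 45.00°
∠T(j0.32) = −45.00° = -45.00°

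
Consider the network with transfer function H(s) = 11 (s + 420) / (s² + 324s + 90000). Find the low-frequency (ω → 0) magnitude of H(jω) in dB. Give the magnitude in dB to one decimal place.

H(0) = 11 × 420 / 90000 = 0.051333
20 log₁₀(0.051333) = -25.79 dB

-25.8 dB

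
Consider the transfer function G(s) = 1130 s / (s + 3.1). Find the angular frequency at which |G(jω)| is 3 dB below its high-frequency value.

For a single-pole high-pass, the −3 dB point is at the pole: ω = 3.1 rad/s.

3.1 rad/s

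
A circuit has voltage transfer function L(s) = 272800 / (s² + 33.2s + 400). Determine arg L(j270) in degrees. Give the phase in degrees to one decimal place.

∠[(j270)² + 33.2(j270) + 400] = ∠[-72500 + j8964] = 172.95°
∠L(j270) = −172.95° = -172.95°

-173.0°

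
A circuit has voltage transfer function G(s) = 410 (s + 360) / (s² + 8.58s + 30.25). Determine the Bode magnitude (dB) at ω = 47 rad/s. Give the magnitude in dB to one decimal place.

36.5 dB

|j47 + 360| = √(47² + 360²) = 363.1
|(j47)² + 8.58(j47) + 30.25| = |-2178.8 + j403.26| = 2216
|G(j47)| = 410 × 363.1 / 2216 = 67.179
20 log₁₀(67.179) = 36.54 dB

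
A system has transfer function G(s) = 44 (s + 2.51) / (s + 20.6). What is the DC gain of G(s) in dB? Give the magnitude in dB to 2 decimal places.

14.59 dB

G(0) = 44 × 2.51 / 20.6 = 5.3612
20 log₁₀(5.3612) = 14.585 dB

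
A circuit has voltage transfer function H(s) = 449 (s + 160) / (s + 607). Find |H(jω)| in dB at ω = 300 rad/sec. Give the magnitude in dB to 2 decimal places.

47.06 dB

|j300 + 160| = √(300² + 160²) = 340
|j300 + 607| = √(300² + 607²) = 677.1
|H(j300)| = 449 × 340 / 677.1 = 225.47
20 log₁₀(225.47) = 47.062 dB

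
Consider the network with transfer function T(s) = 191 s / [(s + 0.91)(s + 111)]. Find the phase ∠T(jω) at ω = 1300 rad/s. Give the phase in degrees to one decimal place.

-85.1°

∠(j1300) = 90.00°
∠(j1300 + 0.91) = arctan(1300/0.91) = 89.96°
∠(j1300 + 111) = arctan(1300/111) = 85.12°
∠T(j1300) = 90.00° − (89.96° + 85.12°) = -85.08°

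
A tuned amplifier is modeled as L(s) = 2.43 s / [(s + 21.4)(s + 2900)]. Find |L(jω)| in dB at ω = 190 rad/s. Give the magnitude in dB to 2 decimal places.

-61.61 dB

|j190| = 190
|j190 + 21.4| = √(190² + 21.4²) = 191.2
|j190 + 2900| = √(190² + 2900²) = 2906
|L(j190)| = 2.43 × 190 / (191.2 × 2906) = 0.00083088
20 log₁₀(0.00083088) = -61.609 dB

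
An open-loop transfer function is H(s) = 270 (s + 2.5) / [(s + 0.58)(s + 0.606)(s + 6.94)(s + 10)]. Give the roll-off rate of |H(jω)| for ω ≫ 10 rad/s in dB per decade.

-60 dB/decade

With 1 zero and 4 poles, the high-frequency asymptotic slope is 20 × (1 − 4) = -60 dB/decade.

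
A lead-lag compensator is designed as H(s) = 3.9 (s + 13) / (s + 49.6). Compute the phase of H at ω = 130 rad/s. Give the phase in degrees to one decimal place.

15.2°

∠(j130 + 13) = arctan(130/13) = 84.29°
∠(j130 + 49.6) = arctan(130/49.6) = 69.12°
∠H(j130) = 84.29° − 69.12° = 15.17°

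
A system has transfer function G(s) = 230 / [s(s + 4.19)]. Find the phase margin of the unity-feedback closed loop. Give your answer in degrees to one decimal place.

Gain crossover: |G(jω)| = 1 at ω ≈ 14.9 rad/s.
∠G(j14.9) = −90° − arctan(14.9/4.19) ≈ -164.27°
PM = 180° + (-164.27°) = 15.73°

15.7°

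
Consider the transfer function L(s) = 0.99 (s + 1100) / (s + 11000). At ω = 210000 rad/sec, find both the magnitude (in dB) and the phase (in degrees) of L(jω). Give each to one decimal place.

|j210000 + 1100| = √(210000² + 1100²) = 2.1e+05
|j210000 + 11000| = √(210000² + 11000²) = 2.103e+05
|L(j210000)| = 0.99 × 2.1e+05 / 2.103e+05 = 0.98866
20 log₁₀(0.98866) = -0.10 dB
∠(j210000 + 1100) = arctan(210000/1100) = 89.70°
∠(j210000 + 11000) = arctan(210000/11000) = 87.00°
∠L(j210000) = 89.70° − 87.00° = 2.70°

|L| = -0.1 dB, ∠L = 2.7°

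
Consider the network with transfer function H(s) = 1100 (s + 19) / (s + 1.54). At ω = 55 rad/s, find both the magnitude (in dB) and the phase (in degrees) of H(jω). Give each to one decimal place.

|H| = 61.3 dB, ∠H = -17.5 deg

|j55 + 19| = √(55² + 19²) = 58.19
|j55 + 1.54| = √(55² + 1.54²) = 55.02
|H(j55)| = 1100 × 58.19 / 55.02 = 1163.3
20 log₁₀(1163.3) = 61.31 dB
∠(j55 + 19) = arctan(55/19) = 70.94°
∠(j55 + 1.54) = arctan(55/1.54) = 88.40°
∠H(j55) = 70.94° − 88.40° = -17.45°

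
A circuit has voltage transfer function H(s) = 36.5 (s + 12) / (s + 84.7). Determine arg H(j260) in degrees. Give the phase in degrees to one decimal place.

∠(j260 + 12) = arctan(260/12) = 87.36°
∠(j260 + 84.7) = arctan(260/84.7) = 71.96°
∠H(j260) = 87.36° − 71.96° = 15.40°

15.4°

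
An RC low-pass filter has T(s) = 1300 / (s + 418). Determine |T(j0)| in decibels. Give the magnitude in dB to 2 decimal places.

T(0) = 1300 / 418 = 3.11
20 log₁₀(3.11) = 9.855 dB

9.86 dB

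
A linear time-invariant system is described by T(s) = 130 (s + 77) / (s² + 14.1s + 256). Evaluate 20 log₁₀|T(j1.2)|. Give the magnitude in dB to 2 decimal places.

31.87 dB

|j1.2 + 77| = √(1.2² + 77²) = 77.01
|(j1.2)² + 14.1(j1.2) + 256| = |254.56 + j16.92| = 255.1
|T(j1.2)| = 130 × 77.01 / 255.1 = 39.241
20 log₁₀(39.241) = 31.875 dB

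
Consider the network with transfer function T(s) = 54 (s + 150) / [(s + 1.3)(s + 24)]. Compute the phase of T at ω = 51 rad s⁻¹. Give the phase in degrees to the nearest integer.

∠(j51 + 150) = arctan(51/150) = 18.78°
∠(j51 + 1.3) = arctan(51/1.3) = 88.54°
∠(j51 + 24) = arctan(51/24) = 64.80°
∠T(j51) = 18.78° − (88.54° + 64.80°) = -134.56°

-135°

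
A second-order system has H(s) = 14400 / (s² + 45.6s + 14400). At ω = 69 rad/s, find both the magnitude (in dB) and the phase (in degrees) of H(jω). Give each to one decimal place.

|H| = 3.0 dB, ∠H = -18.1 deg

|(j69)² + 45.6(j69) + 14400| = |9639 + j3146.4| = 1.014e+04
|H(j69)| = 14400 / 1.014e+04 = 1.4202
20 log₁₀(1.4202) = 3.05 dB
∠[(j69)² + 45.6(j69) + 14400] = ∠[9639 + j3146.4] = 18.08°
∠H(j69) = −18.08° = -18.08°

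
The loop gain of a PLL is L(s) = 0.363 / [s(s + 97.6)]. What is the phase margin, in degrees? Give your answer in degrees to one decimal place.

90.0°

Gain crossover: |L(jω)| = 1 at ω ≈ 0.00372 rad/s.
∠L(j0.00372) = −90° − arctan(0.00372/97.6) ≈ -90.00°
PM = 180° + (-90.00°) = 90.00°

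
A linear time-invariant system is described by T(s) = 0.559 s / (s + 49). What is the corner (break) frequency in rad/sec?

49 rad/sec

The single real pole at s = −49 gives a corner at ω = 49 rad/sec.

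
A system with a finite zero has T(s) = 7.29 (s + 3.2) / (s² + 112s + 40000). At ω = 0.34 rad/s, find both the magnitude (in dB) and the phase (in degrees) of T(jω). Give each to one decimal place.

|T| = -64.6 dB, ∠T = 6.0°

|j0.34 + 3.2| = √(0.34² + 3.2²) = 3.218
|(j0.34)² + 112(j0.34) + 40000| = |40000 + j38.08| = 4e+04
|T(j0.34)| = 7.29 × 3.218 / 4e+04 = 0.00058648
20 log₁₀(0.00058648) = -64.63 dB
∠(j0.34 + 3.2) = arctan(0.34/3.2) = 6.06°
∠[(j0.34)² + 112(j0.34) + 40000] = ∠[40000 + j38.08] = 0.05°
∠T(j0.34) = 6.06° − 0.05° = 6.01°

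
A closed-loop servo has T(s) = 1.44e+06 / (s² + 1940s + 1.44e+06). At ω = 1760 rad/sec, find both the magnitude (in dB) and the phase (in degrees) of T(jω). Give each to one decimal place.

|(j1760)² + 1940(j1760) + 1.44e+06| = |-1.6576e+06 + j3.4144e+06| = 3.795e+06
|T(j1760)| = 1.44e+06 / 3.795e+06 = 0.3794
20 log₁₀(0.3794) = -8.42 dB
∠[(j1760)² + 1940(j1760) + 1.44e+06] = ∠[-1.6576e+06 + j3.4144e+06] = 115.90°
∠T(j1760) = −115.90° = -115.90°

|T| = -8.4 dB, ∠T = -115.9°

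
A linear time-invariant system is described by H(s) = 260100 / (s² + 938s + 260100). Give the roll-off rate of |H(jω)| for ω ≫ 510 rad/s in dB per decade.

-40 dB/decade

With 0 zeros and 2 poles, the high-frequency asymptotic slope is 20 × (0 − 2) = -40 dB/decade.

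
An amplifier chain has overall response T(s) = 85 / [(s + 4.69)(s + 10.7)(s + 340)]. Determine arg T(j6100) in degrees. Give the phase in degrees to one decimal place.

-266.7°

∠(j6100 + 4.69) = arctan(6100/4.69) = 89.96°
∠(j6100 + 10.7) = arctan(6100/10.7) = 89.90°
∠(j6100 + 340) = arctan(6100/340) = 86.81°
∠T(j6100) = − (89.96° + 89.90° + 86.81°) = -266.67°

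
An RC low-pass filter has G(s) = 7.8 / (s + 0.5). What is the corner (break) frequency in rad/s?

The single real pole at s = −0.5 gives a corner at ω = 0.5 rad/s.

0.5 rad/s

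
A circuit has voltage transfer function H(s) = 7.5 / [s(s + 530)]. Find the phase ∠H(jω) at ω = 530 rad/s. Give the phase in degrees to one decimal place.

-135.0°

∠(j530 + 530) = arctan(530/530) = 45.00°
∠(j530) = 90.00°
∠H(j530) = − (45.00° + 90.00°) = -135.00°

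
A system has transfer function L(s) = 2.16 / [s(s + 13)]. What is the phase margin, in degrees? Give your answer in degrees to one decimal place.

89.3°

Gain crossover: |L(jω)| = 1 at ω ≈ 0.166 rad/s.
∠L(j0.166) = −90° − arctan(0.166/13) ≈ -90.73°
PM = 180° + (-90.73°) = 89.27°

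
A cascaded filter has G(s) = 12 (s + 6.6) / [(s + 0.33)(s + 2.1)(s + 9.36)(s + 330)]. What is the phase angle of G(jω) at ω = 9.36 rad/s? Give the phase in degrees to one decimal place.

∠(j9.36 + 6.6) = arctan(9.36/6.6) = 54.81°
∠(j9.36 + 0.33) = arctan(9.36/0.33) = 87.98°
∠(j9.36 + 2.1) = arctan(9.36/2.1) = 77.35°
∠(j9.36 + 9.36) = arctan(9.36/9.36) = 45.00°
∠(j9.36 + 330) = arctan(9.36/330) = 1.62°
∠G(j9.36) = 54.81° − (87.98° + 77.35° + 45.00° + 1.62°) = -157.15°

-157.1°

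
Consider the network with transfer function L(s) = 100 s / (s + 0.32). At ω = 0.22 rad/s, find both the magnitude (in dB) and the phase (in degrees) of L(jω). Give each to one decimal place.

|L| = 35.1 dB, ∠L = 55.5°

|j0.22| = 0.22
|j0.22 + 0.32| = √(0.22² + 0.32²) = 0.3883
|L(j0.22)| = 100 × 0.22 / 0.3883 = 56.653
20 log₁₀(56.653) = 35.06 dB
∠(j0.22) = 90.00°
∠(j0.22 + 0.32) = arctan(0.22/0.32) = 34.51°
∠L(j0.22) = 90.00° − 34.51° = 55.49°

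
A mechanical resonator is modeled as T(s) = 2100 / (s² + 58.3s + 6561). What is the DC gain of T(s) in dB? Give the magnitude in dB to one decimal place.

T(0) = 2100 / 6561 = 0.32007
20 log₁₀(0.32007) = -9.90 dB

-9.9 dB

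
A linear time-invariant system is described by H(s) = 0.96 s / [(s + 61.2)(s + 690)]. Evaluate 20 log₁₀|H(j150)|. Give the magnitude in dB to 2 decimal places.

|j150| = 150
|j150 + 61.2| = √(150² + 61.2²) = 162
|j150 + 690| = √(150² + 690²) = 706.1
|H(j150)| = 0.96 × 150 / (162 × 706.1) = 0.0012588
20 log₁₀(0.0012588) = -58.001 dB

-58.00 dB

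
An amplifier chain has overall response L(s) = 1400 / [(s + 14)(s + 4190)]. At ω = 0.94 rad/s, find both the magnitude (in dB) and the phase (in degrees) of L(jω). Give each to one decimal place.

|L| = -32.5 dB, ∠L = -3.9°

|j0.94 + 14| = √(0.94² + 14²) = 14.03
|j0.94 + 4190| = √(0.94² + 4190²) = 4190
|L(j0.94)| = 1400 / (14.03 × 4190) = 0.023813
20 log₁₀(0.023813) = -32.46 dB
∠(j0.94 + 14) = arctan(0.94/14) = 3.84°
∠(j0.94 + 4190) = arctan(0.94/4190) = 0.01°
∠L(j0.94) = − (3.84° + 0.01°) = -3.85°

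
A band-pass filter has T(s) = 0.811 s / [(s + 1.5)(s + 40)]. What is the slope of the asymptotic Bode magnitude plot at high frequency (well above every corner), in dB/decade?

With 1 zero and 2 poles, the high-frequency asymptotic slope is 20 × (1 − 2) = -20 dB/decade.

-20 dB/decade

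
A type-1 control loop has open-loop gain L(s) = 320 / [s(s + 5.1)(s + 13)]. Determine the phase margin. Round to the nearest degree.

38 deg

Gain crossover: |L(jω)| = 1 at ω ≈ 3.74 rad s⁻¹.
∠L(j3.74) = −90° − arctan(3.74/5.1) − arctan(3.74/13) ≈ -142.31°
PM = 180° + (-142.31°) = 37.69°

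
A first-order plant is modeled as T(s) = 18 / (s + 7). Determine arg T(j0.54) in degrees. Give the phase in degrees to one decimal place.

-4.4°

∠(j0.54 + 7) = arctan(0.54/7) = 4.41°
∠T(j0.54) = −4.41° = -4.41°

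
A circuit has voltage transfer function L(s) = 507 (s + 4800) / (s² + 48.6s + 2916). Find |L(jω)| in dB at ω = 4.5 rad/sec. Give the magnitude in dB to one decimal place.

58.5 dB

|j4.5 + 4800| = √(4.5² + 4800²) = 4800
|(j4.5)² + 48.6(j4.5) + 2916| = |2895.8 + j218.7| = 2904
|L(j4.5)| = 507 × 4800 / 2904 = 838.02
20 log₁₀(838.02) = 58.47 dB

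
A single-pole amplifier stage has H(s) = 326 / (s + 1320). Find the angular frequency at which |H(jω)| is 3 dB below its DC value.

1320 rad/s

For a single-pole low-pass, the −3 dB point is at the pole: ω = 1320 rad/s.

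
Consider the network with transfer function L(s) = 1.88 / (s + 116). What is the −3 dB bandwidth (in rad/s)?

For a single-pole low-pass, the −3 dB point is at the pole: ω = 116 rad/s.

116 rad/s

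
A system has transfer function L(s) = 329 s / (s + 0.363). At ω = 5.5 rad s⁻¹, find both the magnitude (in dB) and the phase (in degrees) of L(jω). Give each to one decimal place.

|j5.5| = 5.5
|j5.5 + 0.363| = √(5.5² + 0.363²) = 5.512
|L(j5.5)| = 329 × 5.5 / 5.512 = 328.29
20 log₁₀(328.29) = 50.33 dB
∠(j5.5) = 90.00°
∠(j5.5 + 0.363) = arctan(5.5/0.363) = 86.22°
∠L(j5.5) = 90.00° − 86.22° = 3.78°

|L| = 50.3 dB, ∠L = 3.8°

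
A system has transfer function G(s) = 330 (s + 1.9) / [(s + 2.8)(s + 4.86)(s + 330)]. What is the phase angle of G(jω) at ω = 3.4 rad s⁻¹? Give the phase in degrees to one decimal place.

∠(j3.4 + 1.9) = arctan(3.4/1.9) = 60.80°
∠(j3.4 + 2.8) = arctan(3.4/2.8) = 50.53°
∠(j3.4 + 4.86) = arctan(3.4/4.86) = 34.98°
∠(j3.4 + 330) = arctan(3.4/330) = 0.59°
∠G(j3.4) = 60.80° − (50.53° + 34.98° + 0.59°) = -25.29°

-25.3°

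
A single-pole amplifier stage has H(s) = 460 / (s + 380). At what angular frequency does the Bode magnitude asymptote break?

The single real pole at s = −380 gives a corner at ω = 380 rad/s.

380 rad/s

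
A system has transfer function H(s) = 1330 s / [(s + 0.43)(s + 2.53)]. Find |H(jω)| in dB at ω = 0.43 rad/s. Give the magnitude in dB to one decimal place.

|j0.43| = 0.43
|j0.43 + 0.43| = √(0.43² + 0.43²) = 0.6081
|j0.43 + 2.53| = √(0.43² + 2.53²) = 2.566
|H(j0.43)| = 1330 × 0.43 / (0.6081 × 2.566) = 366.46
20 log₁₀(366.46) = 51.28 dB

51.3 dB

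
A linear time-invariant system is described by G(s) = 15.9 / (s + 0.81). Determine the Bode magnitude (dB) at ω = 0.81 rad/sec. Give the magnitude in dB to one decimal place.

22.8 dB

|j0.81 + 0.81| = √(0.81² + 0.81²) = 1.146
|G(j0.81)| = 15.9 / 1.146 = 13.88
20 log₁₀(13.88) = 22.85 dB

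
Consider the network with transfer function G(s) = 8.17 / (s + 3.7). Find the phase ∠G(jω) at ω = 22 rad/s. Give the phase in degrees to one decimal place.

-80.5°

∠(j22 + 3.7) = arctan(22/3.7) = 80.45°
∠G(j22) = −80.45° = -80.45°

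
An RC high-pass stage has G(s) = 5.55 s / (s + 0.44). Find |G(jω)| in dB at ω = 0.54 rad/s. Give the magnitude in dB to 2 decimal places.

|j0.54| = 0.54
|j0.54 + 0.44| = √(0.54² + 0.44²) = 0.6966
|G(j0.54)| = 5.55 × 0.54 / 0.6966 = 4.3026
20 log₁₀(4.3026) = 12.675 dB

12.67 dB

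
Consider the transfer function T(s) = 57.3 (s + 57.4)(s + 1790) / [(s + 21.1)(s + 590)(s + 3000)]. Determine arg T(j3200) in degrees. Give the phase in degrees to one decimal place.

-66.3°

∠(j3200 + 57.4) = arctan(3200/57.4) = 88.97°
∠(j3200 + 1790) = arctan(3200/1790) = 60.78°
∠(j3200 + 21.1) = arctan(3200/21.1) = 89.62°
∠(j3200 + 590) = arctan(3200/590) = 79.55°
∠(j3200 + 3000) = arctan(3200/3000) = 46.85°
∠T(j3200) = 88.97° + 60.78° − (89.62° + 79.55° + 46.85°) = -66.27°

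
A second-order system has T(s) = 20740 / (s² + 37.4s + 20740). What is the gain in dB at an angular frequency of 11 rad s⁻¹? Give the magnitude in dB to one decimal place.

0.0 dB

|(j11)² + 37.4(j11) + 20740| = |20619 + j411.4| = 2.062e+04
|T(j11)| = 20740 / 2.062e+04 = 1.0057
20 log₁₀(1.0057) = 0.05 dB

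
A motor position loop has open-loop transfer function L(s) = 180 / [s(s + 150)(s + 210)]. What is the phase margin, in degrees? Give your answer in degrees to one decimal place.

90.0°

Gain crossover: |L(jω)| = 1 at ω ≈ 0.00571 rad s⁻¹.
∠L(j0.00571) = −90° − arctan(0.00571/150) − arctan(0.00571/210) ≈ -90.00°
PM = 180° + (-90.00°) = 90.00°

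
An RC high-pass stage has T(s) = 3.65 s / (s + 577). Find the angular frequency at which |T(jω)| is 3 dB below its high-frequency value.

For a single-pole high-pass, the −3 dB point is at the pole: ω = 577 rad s⁻¹.

577 rad s⁻¹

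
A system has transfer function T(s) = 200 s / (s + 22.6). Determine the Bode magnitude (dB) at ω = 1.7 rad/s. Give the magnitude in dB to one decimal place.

|j1.7| = 1.7
|j1.7 + 22.6| = √(1.7² + 22.6²) = 22.66
|T(j1.7)| = 200 × 1.7 / 22.66 = 15.002
20 log₁₀(15.002) = 23.52 dB

23.5 dB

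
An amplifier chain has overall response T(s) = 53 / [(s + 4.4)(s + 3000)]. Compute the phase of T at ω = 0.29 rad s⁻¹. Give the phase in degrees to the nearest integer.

∠(j0.29 + 4.4) = arctan(0.29/4.4) = 3.77°
∠(j0.29 + 3000) = arctan(0.29/3000) = 0.01°
∠T(j0.29) = − (3.77° + 0.01°) = -3.78°

-4°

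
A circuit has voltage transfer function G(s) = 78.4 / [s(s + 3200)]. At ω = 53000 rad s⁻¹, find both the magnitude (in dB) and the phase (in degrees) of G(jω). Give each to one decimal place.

|G| = -151.1 dB, ∠G = -176.5°

|j53000 + 3200| = √(53000² + 3200²) = 5.31e+04
|j53000| = 5.3e+04
|G(j53000)| = 78.4 / (5.31e+04 × 5.3e+04) = 2.786e-08
20 log₁₀(2.786e-08) = -151.10 dB
∠(j53000 + 3200) = arctan(53000/3200) = 86.54°
∠(j53000) = 90.00°
∠G(j53000) = − (86.54° + 90.00°) = -176.54°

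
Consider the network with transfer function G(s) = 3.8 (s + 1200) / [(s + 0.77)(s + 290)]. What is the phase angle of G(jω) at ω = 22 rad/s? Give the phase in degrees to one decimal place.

∠(j22 + 1200) = arctan(22/1200) = 1.05°
∠(j22 + 0.77) = arctan(22/0.77) = 88.00°
∠(j22 + 290) = arctan(22/290) = 4.34°
∠G(j22) = 1.05° − (88.00° + 4.34°) = -91.28°

-91.3°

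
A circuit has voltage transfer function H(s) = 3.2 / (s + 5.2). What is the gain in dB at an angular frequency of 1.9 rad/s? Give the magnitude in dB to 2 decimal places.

-4.76 dB

|j1.9 + 5.2| = √(1.9² + 5.2²) = 5.536
|H(j1.9)| = 3.2 / 5.536 = 0.57801
20 log₁₀(0.57801) = -4.761 dB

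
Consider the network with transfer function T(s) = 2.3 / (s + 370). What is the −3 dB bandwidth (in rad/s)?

For a single-pole low-pass, the −3 dB point is at the pole: ω = 370 rad/s.

370 rad/s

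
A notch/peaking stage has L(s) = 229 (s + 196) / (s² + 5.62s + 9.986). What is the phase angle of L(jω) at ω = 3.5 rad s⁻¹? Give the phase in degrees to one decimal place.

-95.5°

∠(j3.5 + 196) = arctan(3.5/196) = 1.02°
∠[(j3.5)² + 5.62(j3.5) + 9.986] = ∠[-2.264 + j19.67] = 96.57°
∠L(j3.5) = 1.02° − 96.57° = -95.54°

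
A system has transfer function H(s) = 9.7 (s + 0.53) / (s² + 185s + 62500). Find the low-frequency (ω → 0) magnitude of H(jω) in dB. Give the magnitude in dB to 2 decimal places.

H(0) = 9.7 × 0.53 / 62500 = 8.2256e-05
20 log₁₀(8.2256e-05) = -81.697 dB

-81.70 dB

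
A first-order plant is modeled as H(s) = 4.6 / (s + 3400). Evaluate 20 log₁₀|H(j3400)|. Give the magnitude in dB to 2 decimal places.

|j3400 + 3400| = √(3400² + 3400²) = 4808
|H(j3400)| = 4.6 / 4808 = 0.00095667
20 log₁₀(0.00095667) = -60.385 dB

-60.38 dB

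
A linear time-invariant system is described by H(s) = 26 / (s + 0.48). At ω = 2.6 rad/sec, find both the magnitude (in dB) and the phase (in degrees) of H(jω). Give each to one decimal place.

|j2.6 + 0.48| = √(2.6² + 0.48²) = 2.644
|H(j2.6)| = 26 / 2.644 = 9.8338
20 log₁₀(9.8338) = 19.85 dB
∠(j2.6 + 0.48) = arctan(2.6/0.48) = 79.54°
∠H(j2.6) = −79.54° = -79.54°

|H| = 19.9 dB, ∠H = -79.5 deg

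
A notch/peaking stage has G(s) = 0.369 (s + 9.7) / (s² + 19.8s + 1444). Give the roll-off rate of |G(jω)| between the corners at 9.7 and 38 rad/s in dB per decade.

20 dB/decade

In this band the factors already past their corner are: zero at 9.7; net slope = 20 dB/decade.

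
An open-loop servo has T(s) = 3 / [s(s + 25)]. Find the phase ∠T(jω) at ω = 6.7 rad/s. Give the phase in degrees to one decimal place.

∠(j6.7 + 25) = arctan(6.7/25) = 15.00°
∠(j6.7) = 90.00°
∠T(j6.7) = − (15.00° + 90.00°) = -105.00°

-105.0°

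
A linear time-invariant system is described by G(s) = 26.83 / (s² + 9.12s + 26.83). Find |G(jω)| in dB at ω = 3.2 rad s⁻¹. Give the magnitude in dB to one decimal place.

-1.9 dB

|(j3.2)² + 9.12(j3.2) + 26.83| = |16.59 + j29.184| = 33.57
|G(j3.2)| = 26.83 / 33.57 = 0.79923
20 log₁₀(0.79923) = -1.95 dB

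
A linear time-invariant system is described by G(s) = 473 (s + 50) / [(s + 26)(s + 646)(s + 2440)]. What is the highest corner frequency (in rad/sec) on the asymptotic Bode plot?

2440 rad/sec

Break frequencies occur at each pole and zero magnitude: 26 rad/sec, 50 rad/sec, 646 rad/sec, 2440 rad/sec.
The highest is 2440 rad/sec.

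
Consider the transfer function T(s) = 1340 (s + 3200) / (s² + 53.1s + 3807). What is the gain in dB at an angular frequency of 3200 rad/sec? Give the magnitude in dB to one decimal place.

|j3200 + 3200| = √(3200² + 3200²) = 4525
|(j3200)² + 53.1(j3200) + 3807| = |-1.0236e+07 + j1.6992e+05| = 1.024e+07
|T(j3200)| = 1340 × 4525 / 1.024e+07 = 0.59234
20 log₁₀(0.59234) = -4.55 dB

-4.5 dB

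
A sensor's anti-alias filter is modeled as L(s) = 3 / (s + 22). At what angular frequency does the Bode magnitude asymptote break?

22 rad s⁻¹

The single real pole at s = −22 gives a corner at ω = 22 rad s⁻¹.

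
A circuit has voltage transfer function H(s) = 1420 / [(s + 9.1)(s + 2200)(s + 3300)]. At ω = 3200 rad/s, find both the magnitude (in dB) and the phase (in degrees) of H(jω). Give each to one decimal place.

|j3200 + 9.1| = √(3200² + 9.1²) = 3200
|j3200 + 2200| = √(3200² + 2200²) = 3883
|j3200 + 3300| = √(3200² + 3300²) = 4597
|H(j3200)| = 1420 / (3200 × 3883 × 4597) = 2.4859e-08
20 log₁₀(2.4859e-08) = -152.09 dB
∠(j3200 + 9.1) = arctan(3200/9.1) = 89.84°
∠(j3200 + 2200) = arctan(3200/2200) = 55.49°
∠(j3200 + 3300) = arctan(3200/3300) = 44.12°
∠H(j3200) = − (89.84° + 55.49° + 44.12°) = -189.45°

|H| = -152.1 dB, ∠H = -189.4°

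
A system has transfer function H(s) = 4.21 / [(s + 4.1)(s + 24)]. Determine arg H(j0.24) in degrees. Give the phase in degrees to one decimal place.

∠(j0.24 + 4.1) = arctan(0.24/4.1) = 3.35°
∠(j0.24 + 24) = arctan(0.24/24) = 0.57°
∠H(j0.24) = − (3.35° + 0.57°) = -3.92°

-3.9°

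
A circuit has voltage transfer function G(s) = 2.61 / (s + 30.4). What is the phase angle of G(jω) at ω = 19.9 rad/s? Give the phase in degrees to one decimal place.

∠(j19.9 + 30.4) = arctan(19.9/30.4) = 33.21°
∠G(j19.9) = −33.21° = -33.21°

-33.2°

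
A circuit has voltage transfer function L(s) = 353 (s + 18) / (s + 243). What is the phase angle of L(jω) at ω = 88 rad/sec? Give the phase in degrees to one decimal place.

58.5°

∠(j88 + 18) = arctan(88/18) = 78.44°
∠(j88 + 243) = arctan(88/243) = 19.91°
∠L(j88) = 78.44° − 19.91° = 58.53°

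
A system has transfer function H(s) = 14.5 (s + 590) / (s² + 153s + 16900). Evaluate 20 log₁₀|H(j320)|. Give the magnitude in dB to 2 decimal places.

|j320 + 590| = √(320² + 590²) = 671.2
|(j320)² + 153(j320) + 16900| = |-85500 + j48960| = 9.853e+04
|H(j320)| = 14.5 × 671.2 / 9.853e+04 = 0.098779
20 log₁₀(0.098779) = -20.107 dB

-20.11 dB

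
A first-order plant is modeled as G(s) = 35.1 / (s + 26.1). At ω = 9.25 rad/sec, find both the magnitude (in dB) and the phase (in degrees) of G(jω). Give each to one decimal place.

|j9.25 + 26.1| = √(9.25² + 26.1²) = 27.69
|G(j9.25)| = 35.1 / 27.69 = 1.2676
20 log₁₀(1.2676) = 2.06 dB
∠(j9.25 + 26.1) = arctan(9.25/26.1) = 19.51°
∠G(j9.25) = −19.51° = -19.51°

|G| = 2.1 dB, ∠G = -19.5°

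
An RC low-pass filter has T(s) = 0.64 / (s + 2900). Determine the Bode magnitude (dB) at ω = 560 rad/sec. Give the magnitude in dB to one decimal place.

-73.3 dB

|j560 + 2900| = √(560² + 2900²) = 2954
|T(j560)| = 0.64 / 2954 = 0.00021669
20 log₁₀(0.00021669) = -73.28 dB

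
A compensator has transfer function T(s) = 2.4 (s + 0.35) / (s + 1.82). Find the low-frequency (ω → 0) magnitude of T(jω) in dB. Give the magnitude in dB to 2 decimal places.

T(0) = 2.4 × 0.35 / 1.82 = 0.46154
20 log₁₀(0.46154) = -6.716 dB

-6.72 dB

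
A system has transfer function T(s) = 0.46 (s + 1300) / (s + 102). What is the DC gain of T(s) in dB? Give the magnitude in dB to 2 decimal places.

T(0) = 0.46 × 1300 / 102 = 5.8627
20 log₁₀(5.8627) = 15.362 dB

15.36 dB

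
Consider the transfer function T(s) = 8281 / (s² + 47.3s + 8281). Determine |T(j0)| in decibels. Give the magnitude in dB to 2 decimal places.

0.00 dB

T(0) = 8281 / 8281 = 1
20 log₁₀(1) = 0.000 dB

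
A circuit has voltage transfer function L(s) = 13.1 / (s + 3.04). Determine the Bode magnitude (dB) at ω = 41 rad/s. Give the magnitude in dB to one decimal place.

|j41 + 3.04| = √(41² + 3.04²) = 41.11
|L(j41)| = 13.1 / 41.11 = 0.31864
20 log₁₀(0.31864) = -9.93 dB

-9.9 dB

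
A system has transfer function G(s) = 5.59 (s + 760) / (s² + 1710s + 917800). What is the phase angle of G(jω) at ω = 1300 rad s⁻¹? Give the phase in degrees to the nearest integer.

-49°

∠(j1300 + 760) = arctan(1300/760) = 59.69°
∠[(j1300)² + 1710(j1300) + 917800] = ∠[-7.722e+05 + j2.223e+06] = 109.16°
∠G(j1300) = 59.69° − 109.16° = -49.47°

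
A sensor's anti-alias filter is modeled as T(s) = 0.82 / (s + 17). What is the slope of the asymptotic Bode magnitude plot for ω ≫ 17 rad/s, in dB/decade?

With 0 zeros and 1 pole, the high-frequency asymptotic slope is 20 × (0 − 1) = -20 dB/decade.

-20 dB/decade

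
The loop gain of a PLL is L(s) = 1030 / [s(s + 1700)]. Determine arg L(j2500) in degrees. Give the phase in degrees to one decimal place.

∠(j2500 + 1700) = arctan(2500/1700) = 55.78°
∠(j2500) = 90.00°
∠L(j2500) = − (55.78° + 90.00°) = -145.78°

-145.8 deg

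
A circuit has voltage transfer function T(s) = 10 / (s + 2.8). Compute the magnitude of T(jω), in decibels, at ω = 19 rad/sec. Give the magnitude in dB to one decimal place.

|j19 + 2.8| = √(19² + 2.8²) = 19.21
|T(j19)| = 10 / 19.21 = 0.52069
20 log₁₀(0.52069) = -5.67 dB

-5.7 dB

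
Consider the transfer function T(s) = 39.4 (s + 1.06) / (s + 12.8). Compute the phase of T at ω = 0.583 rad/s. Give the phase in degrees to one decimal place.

∠(j0.583 + 1.06) = arctan(0.583/1.06) = 28.81°
∠(j0.583 + 12.8) = arctan(0.583/12.8) = 2.61°
∠T(j0.583) = 28.81° − 2.61° = 26.20°

26.2 deg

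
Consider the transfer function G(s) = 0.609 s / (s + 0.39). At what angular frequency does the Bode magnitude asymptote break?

The single real pole at s = −0.39 gives a corner at ω = 0.39 rad/sec.

0.39 rad/sec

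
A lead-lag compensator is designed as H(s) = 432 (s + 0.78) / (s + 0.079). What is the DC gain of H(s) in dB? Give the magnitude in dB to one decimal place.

72.6 dB

H(0) = 432 × 0.78 / 0.079 = 4265.3
20 log₁₀(4265.3) = 72.60 dB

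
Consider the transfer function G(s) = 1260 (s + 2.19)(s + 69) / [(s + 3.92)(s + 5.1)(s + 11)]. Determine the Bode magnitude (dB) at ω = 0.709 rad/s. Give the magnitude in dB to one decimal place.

58.9 dB

|j0.709 + 2.19| = √(0.709² + 2.19²) = 2.302
|j0.709 + 69| = √(0.709² + 69²) = 69
|j0.709 + 3.92| = √(0.709² + 3.92²) = 3.984
|j0.709 + 5.1| = √(0.709² + 5.1²) = 5.149
|j0.709 + 11| = √(0.709² + 11²) = 11.02
|G(j0.709)| = 1260 × 2.302 × 69 / (3.984 × 5.149 × 11.02) = 885.19
20 log₁₀(885.19) = 58.94 dB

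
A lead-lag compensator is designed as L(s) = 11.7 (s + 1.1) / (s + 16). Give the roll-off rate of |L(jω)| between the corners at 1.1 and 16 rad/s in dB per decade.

In this band the factors already past their corner are: zero at 1.1; net slope = 20 dB/decade.

20 dB/decade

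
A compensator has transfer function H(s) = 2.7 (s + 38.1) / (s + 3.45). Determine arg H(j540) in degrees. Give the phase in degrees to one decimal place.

-3.7 deg

∠(j540 + 38.1) = arctan(540/38.1) = 85.96°
∠(j540 + 3.45) = arctan(540/3.45) = 89.63°
∠H(j540) = 85.96° − 89.63° = -3.67°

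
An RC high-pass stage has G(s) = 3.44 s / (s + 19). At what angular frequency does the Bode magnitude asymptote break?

19 rad/sec

The single real pole at s = −19 gives a corner at ω = 19 rad/sec.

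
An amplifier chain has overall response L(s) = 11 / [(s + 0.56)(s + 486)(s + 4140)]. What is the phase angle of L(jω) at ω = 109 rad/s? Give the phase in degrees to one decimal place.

-103.9 deg

∠(j109 + 0.56) = arctan(109/0.56) = 89.71°
∠(j109 + 486) = arctan(109/486) = 12.64°
∠(j109 + 4140) = arctan(109/4140) = 1.51°
∠L(j109) = − (89.71° + 12.64° + 1.51°) = -103.85°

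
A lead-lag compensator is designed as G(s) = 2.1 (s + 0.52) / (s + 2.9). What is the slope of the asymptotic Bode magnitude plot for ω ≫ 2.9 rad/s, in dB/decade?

0 dB/decade

With 1 zero and 1 pole, the high-frequency asymptotic slope is 20 × (1 − 1) = 0 dB/decade.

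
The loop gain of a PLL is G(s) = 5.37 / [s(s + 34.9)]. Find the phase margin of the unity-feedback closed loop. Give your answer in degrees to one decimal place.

89.7°

Gain crossover: |G(jω)| = 1 at ω ≈ 0.154 rad s⁻¹.
∠G(j0.154) = −90° − arctan(0.154/34.9) ≈ -90.25°
PM = 180° + (-90.25°) = 89.75°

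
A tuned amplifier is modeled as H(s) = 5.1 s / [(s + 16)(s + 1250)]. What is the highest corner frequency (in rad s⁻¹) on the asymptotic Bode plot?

Break frequencies occur at each pole and zero magnitude: 16 rad s⁻¹, 1250 rad s⁻¹.
The highest is 1250 rad s⁻¹.

1250 rad s⁻¹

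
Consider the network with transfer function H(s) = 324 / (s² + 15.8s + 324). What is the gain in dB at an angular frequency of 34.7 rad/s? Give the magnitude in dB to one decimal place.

|(j34.7)² + 15.8(j34.7) + 324| = |-880.09 + j548.26| = 1037
|H(j34.7)| = 324 / 1037 = 0.31247
20 log₁₀(0.31247) = -10.10 dB

-10.1 dB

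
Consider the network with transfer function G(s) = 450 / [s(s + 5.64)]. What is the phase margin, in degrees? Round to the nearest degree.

Gain crossover: |G(jω)| = 1 at ω ≈ 20.8 rad s⁻¹.
∠G(j20.8) = −90° − arctan(20.8/5.64) ≈ -164.86°
PM = 180° + (-164.86°) = 15.14°

15°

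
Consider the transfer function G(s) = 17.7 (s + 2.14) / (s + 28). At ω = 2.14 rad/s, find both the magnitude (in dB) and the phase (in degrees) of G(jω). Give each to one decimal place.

|j2.14 + 2.14| = √(2.14² + 2.14²) = 3.026
|j2.14 + 28| = √(2.14² + 28²) = 28.08
|G(j2.14)| = 17.7 × 3.026 / 28.08 = 1.9076
20 log₁₀(1.9076) = 5.61 dB
∠(j2.14 + 2.14) = arctan(2.14/2.14) = 45.00°
∠(j2.14 + 28) = arctan(2.14/28) = 4.37°
∠G(j2.14) = 45.00° − 4.37° = 40.63°

|G| = 5.6 dB, ∠G = 40.6 deg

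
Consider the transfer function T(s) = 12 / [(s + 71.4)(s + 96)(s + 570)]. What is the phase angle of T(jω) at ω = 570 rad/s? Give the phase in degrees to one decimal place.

∠(j570 + 71.4) = arctan(570/71.4) = 82.86°
∠(j570 + 96) = arctan(570/96) = 80.44°
∠(j570 + 570) = arctan(570/570) = 45.00°
∠T(j570) = − (82.86° + 80.44° + 45.00°) = -208.30°

-208.3°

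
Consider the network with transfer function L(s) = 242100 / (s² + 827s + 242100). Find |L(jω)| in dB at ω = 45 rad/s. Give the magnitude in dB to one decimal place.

-0.0 dB

|(j45)² + 827(j45) + 242100| = |2.4008e+05 + j37215| = 2.429e+05
|L(j45)| = 242100 / 2.429e+05 = 0.99653
20 log₁₀(0.99653) = -0.03 dB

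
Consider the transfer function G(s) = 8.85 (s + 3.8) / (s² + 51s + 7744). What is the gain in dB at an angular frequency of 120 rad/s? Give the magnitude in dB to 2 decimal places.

|j120 + 3.8| = √(120² + 3.8²) = 120.1
|(j120)² + 51(j120) + 7744| = |-6656 + j6120| = 9042
|G(j120)| = 8.85 × 120.1 / 9042 = 0.11751
20 log₁₀(0.11751) = -18.598 dB

-18.60 dB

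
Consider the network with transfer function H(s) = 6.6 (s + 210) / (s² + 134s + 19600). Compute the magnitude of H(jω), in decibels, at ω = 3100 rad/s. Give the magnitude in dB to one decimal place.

-53.4 dB

|j3100 + 210| = √(3100² + 210²) = 3107
|(j3100)² + 134(j3100) + 19600| = |-9.5904e+06 + j4.154e+05| = 9.599e+06
|H(j3100)| = 6.6 × 3107 / 9.599e+06 = 0.0021363
20 log₁₀(0.0021363) = -53.41 dB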